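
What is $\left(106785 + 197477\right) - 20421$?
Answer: $283841$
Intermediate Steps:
$\left(106785 + 197477\right) - 20421 = 304262 - 20421 = 283841$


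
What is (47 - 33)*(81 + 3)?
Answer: 1176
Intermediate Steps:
(47 - 33)*(81 + 3) = 14*84 = 1176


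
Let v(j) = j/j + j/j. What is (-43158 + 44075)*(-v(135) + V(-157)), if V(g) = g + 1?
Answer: -144886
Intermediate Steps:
V(g) = 1 + g
v(j) = 2 (v(j) = 1 + 1 = 2)
(-43158 + 44075)*(-v(135) + V(-157)) = (-43158 + 44075)*(-1*2 + (1 - 157)) = 917*(-2 - 156) = 917*(-158) = -144886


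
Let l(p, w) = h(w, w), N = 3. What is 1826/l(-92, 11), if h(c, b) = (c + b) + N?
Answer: 1826/25 ≈ 73.040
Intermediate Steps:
h(c, b) = 3 + b + c (h(c, b) = (c + b) + 3 = (b + c) + 3 = 3 + b + c)
l(p, w) = 3 + 2*w (l(p, w) = 3 + w + w = 3 + 2*w)
1826/l(-92, 11) = 1826/(3 + 2*11) = 1826/(3 + 22) = 1826/25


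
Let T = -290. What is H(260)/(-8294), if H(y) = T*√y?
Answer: 10*√65/143 ≈ 0.56379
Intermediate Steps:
H(y) = -290*√y
H(260)/(-8294) = -580*√65/(-8294) = -580*√65*(-1/8294) = 10*√65/143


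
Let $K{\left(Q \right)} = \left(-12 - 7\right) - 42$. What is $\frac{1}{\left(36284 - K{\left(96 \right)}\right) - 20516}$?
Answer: $\frac{1}{15829} \approx 6.3175 \cdot 10^{-5}$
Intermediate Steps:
$K{\left(Q \right)} = -61$ ($K{\left(Q \right)} = -19 - 42 = -61$)
$\frac{1}{\left(36284 - K{\left(96 \right)}\right) - 20516} = \frac{1}{\left(36284 - -61\right) - 20516} = \frac{1}{\left(36284 + 61\right) - 20516} = \frac{1}{36345 - 20516} = \frac{1}{15829}$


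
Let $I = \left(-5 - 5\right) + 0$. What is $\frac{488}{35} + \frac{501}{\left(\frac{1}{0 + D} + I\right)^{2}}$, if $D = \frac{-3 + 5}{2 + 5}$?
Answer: $\frac{152612}{5915} \approx 25.801$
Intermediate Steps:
$D = \frac{2}{7} \approx 0.28571$
$I = -10$ ($I = -10 + 0 = -10$)
$\frac{488}{35} + \frac{501}{\left(\frac{1}{0 + D} + I\right)^{2}} = \frac{488}{35} + \frac{501}{\left(\frac{1}{0 + \frac{2}{7}} - 10\right)^{2}} = 488 \cdot \frac{1}{35} + \frac{501}{\left(\frac{1}{\frac{2}{7}} - 10\right)^{2}} = \frac{488}{35} + \frac{501}{\left(\frac{7}{2} - 10\right)^{2}} = \frac{488}{35} + \frac{501}{\left(- \frac{13}{2}\right)^{2}} = \frac{488}{35} + \frac{501}{\frac{169}{4}} = \frac{488}{35} + 501 \cdot \frac{4}{169} = \frac{488}{35} + \frac{2004}{169} = \frac{152612}{5915}$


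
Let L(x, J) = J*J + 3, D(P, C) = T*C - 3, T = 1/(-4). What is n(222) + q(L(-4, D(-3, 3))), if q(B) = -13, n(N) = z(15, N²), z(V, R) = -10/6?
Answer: -44/3 ≈ -14.667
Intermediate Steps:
z(V, R) = -5/3 (z(V, R) = -10*⅙ = -5/3)
T = -¼ ≈ -0.25000
n(N) = -5/3
D(P, C) = -3 - C/4 (D(P, C) = -C/4 - 3 = -3 - C/4)
L(x, J) = 3 + J² (L(x, J) = J² + 3 = 3 + J²)
n(222) + q(L(-4, D(-3, 3))) = -5/3 - 13 = -44/3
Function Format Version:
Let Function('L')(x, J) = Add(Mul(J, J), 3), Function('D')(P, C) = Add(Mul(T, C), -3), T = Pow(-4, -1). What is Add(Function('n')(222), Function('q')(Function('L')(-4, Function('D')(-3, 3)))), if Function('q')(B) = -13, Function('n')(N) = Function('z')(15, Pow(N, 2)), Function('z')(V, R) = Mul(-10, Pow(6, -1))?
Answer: Rational(-44, 3) ≈ -14.667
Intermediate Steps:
Function('z')(V, R) = Rational(-5, 3) (Function('z')(V, R) = Mul(-10, Rational(1, 6)) = Rational(-5, 3))
T = Rational(-1, 4) ≈ -0.25000
Function('n')(N) = Rational(-5, 3)
Function('D')(P, C) = Add(-3, Mul(Rational(-1, 4), C)) (Function('D')(P, C) = Add(Mul(Rational(-1, 4), C), -3) = Add(-3, Mul(Rational(-1, 4), C)))
Function('L')(x, J) = Add(3, Pow(J, 2)) (Function('L')(x, J) = Add(Pow(J, 2), 3) = Add(3, Pow(J, 2)))
Add(Function('n')(222), Function('q')(Function('L')(-4, Function('D')(-3, 3)))) = Add(Rational(-5, 3), -13) = Rational(-44, 3)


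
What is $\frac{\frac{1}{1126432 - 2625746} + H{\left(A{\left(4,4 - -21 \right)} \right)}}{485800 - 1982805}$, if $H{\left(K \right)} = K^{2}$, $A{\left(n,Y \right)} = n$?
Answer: $- \frac{23989023}{2244480554570} \approx -1.0688 \cdot 10^{-5}$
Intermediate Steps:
$\frac{\frac{1}{1126432 - 2625746} + H{\left(A{\left(4,4 - -21 \right)} \right)}}{485800 - 1982805} = \frac{\frac{1}{1126432 - 2625746} + 4^{2}}{485800 - 1982805} = \frac{\frac{1}{-1499314} + 16}{-1497005} = \left(- \frac{1}{1499314} + 16\right) \left(- \frac{1}{1497005}\right) = \frac{23989023}{1499314} \left(- \frac{1}{1497005}\right) = - \frac{23989023}{2244480554570}$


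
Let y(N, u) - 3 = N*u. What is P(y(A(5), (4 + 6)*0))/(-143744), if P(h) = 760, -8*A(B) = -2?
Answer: -95/17968 ≈ -0.0052872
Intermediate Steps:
A(B) = ¼ (A(B) = -⅛*(-2) = ¼)
y(N, u) = 3 + N*u
P(y(A(5), (4 + 6)*0))/(-143744) = 760/(-143744) = 760*(-1/143744) = -95/17968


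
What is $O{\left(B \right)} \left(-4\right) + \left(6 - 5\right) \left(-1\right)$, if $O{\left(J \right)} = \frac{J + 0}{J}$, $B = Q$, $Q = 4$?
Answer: $-5$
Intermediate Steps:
$B = 4$
$O{\left(J \right)} = 1$ ($O{\left(J \right)} = \frac{J}{J} = 1$)
$O{\left(B \right)} \left(-4\right) + \left(6 - 5\right) \left(-1\right) = 1 \left(-4\right) + \left(6 - 5\right) \left(-1\right) = -4 + 1 \left(-1\right) = -4 - 1 = -5$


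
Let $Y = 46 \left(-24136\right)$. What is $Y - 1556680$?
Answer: $-2666936$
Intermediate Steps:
$Y = -1110256$
$Y - 1556680 = -1110256 - 1556680 = -2666936$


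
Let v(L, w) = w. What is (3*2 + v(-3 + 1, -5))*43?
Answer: 43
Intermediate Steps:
(3*2 + v(-3 + 1, -5))*43 = (3*2 - 5)*43 = (6 - 5)*43 = 1*43 = 43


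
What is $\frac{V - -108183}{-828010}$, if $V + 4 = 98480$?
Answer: $- \frac{206659}{828010} \approx -0.24959$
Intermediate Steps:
$V = 98476$ ($V = -4 + 98480 = 98476$)
$\frac{V - -108183}{-828010} = \frac{98476 - -108183}{-828010} = \left(98476 + 108183\right) \left(- \frac{1}{828010}\right) = 206659 \left(- \frac{1}{828010}\right) = - \frac{206659}{828010}$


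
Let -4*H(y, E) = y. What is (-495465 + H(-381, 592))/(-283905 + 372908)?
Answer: -1981479/356012 ≈ -5.5658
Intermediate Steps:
H(y, E) = -y/4
(-495465 + H(-381, 592))/(-283905 + 372908) = (-495465 - ¼*(-381))/(-283905 + 372908) = (-495465 + 381/4)/89003 = -1981479/4*1/89003 = -1981479/356012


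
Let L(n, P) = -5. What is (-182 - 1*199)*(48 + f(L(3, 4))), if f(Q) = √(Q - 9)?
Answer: -18288 - 381*I*√14 ≈ -18288.0 - 1425.6*I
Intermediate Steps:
f(Q) = √(-9 + Q)
(-182 - 1*199)*(48 + f(L(3, 4))) = (-182 - 1*199)*(48 + √(-9 - 5)) = (-182 - 199)*(48 + √(-14)) = -381*(48 + I*√14) = -18288 - 381*I*√14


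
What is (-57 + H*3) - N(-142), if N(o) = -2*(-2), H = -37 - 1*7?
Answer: -193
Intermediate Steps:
H = -44 (H = -37 - 7 = -44)
N(o) = 4
(-57 + H*3) - N(-142) = (-57 - 44*3) - 1*4 = (-57 - 132) - 4 = -189 - 4 = -193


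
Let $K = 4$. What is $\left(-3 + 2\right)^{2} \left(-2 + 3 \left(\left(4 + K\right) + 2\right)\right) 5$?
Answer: $140$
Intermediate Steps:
$\left(-3 + 2\right)^{2} \left(-2 + 3 \left(\left(4 + K\right) + 2\right)\right) 5 = \left(-3 + 2\right)^{2} \left(-2 + 3 \left(\left(4 + 4\right) + 2\right)\right) 5 = \left(-1\right)^{2} \left(-2 + 3 \left(8 + 2\right)\right) 5 = 1 \left(-2 + 3 \cdot 10\right) 5 = 1 \left(-2 + 30\right) 5 = 1 \cdot 28 \cdot 5 = 28 \cdot 5 = 140$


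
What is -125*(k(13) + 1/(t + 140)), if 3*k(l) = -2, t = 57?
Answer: 48875/591 ≈ 82.699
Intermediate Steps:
k(l) = -⅔ (k(l) = (⅓)*(-2) = -⅔)
-125*(k(13) + 1/(t + 140)) = -125*(-⅔ + 1/(57 + 140)) = -125*(-⅔ + 1/197) = -125*(-391/591) = 48875/591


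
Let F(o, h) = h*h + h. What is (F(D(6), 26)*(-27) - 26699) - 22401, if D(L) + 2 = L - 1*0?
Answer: -68054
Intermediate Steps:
D(L) = -2 + L (D(L) = -2 + (L - 1*0) = -2 + (L + 0) = -2 + L)
F(o, h) = h + h² (F(o, h) = h² + h = h + h²)
(F(D(6), 26)*(-27) - 26699) - 22401 = ((26*(1 + 26))*(-27) - 26699) - 22401 = ((26*27)*(-27) - 26699) - 22401 = (702*(-27) - 26699) - 22401 = (-18954 - 26699) - 22401 = -45653 - 22401 = -68054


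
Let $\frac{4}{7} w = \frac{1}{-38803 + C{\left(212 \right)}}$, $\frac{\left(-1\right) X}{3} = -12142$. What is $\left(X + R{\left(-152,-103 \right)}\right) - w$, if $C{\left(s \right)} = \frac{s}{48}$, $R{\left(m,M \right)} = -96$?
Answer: $\frac{16914630411}{465583} \approx 36330.0$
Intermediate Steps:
$X = 36426$ ($X = \left(-3\right) \left(-12142\right) = 36426$)
$C{\left(s \right)} = \frac{s}{48}$ ($C{\left(s \right)} = s \frac{1}{48} = \frac{s}{48}$)
$w = - \frac{21}{465583}$ ($w = \frac{7}{4 \left(-38803 + \frac{1}{48} \cdot 212\right)} = \frac{7}{4 \left(-38803 + \frac{53}{12}\right)} = \frac{7}{4 \left(- \frac{465583}{12}\right)} = \frac{7}{4} \left(- \frac{12}{465583}\right) = - \frac{21}{465583} \approx -4.5105 \cdot 10^{-5}$)
$\left(X + R{\left(-152,-103 \right)}\right) - w = \left(36426 - 96\right) - - \frac{21}{465583} = 36330 + \frac{21}{465583} = \frac{16914630411}{465583}$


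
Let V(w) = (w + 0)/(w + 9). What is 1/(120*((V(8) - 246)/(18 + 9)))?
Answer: -153/166960 ≈ -0.00091639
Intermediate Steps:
V(w) = w/(9 + w)
1/(120*((V(8) - 246)/(18 + 9))) = 1/(120*((8/(9 + 8) - 246)/(18 + 9))) = 1/(120*((8/17 - 246)/27)) = 1/(120*((8*(1/17) - 246)*(1/27))) = 1/(120*((8/17 - 246)*(1/27))) = 1/(120*(-4174/17*1/27)) = 1/(120*(-4174/459)) = 1/(-166960/153) = -153/166960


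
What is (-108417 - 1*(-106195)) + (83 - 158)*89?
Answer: -8897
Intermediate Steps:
(-108417 - 1*(-106195)) + (83 - 158)*89 = (-108417 + 106195) - 75*89 = -2222 - 6675 = -8897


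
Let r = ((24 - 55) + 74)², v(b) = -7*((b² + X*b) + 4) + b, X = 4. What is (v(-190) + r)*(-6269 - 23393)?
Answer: 7289406838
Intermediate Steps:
v(b) = -28 - 27*b - 7*b² (v(b) = -7*((b² + 4*b) + 4) + b = -7*(4 + b² + 4*b) + b = (-28 - 28*b - 7*b²) + b = -28 - 27*b - 7*b²)
r = 1849 (r = (-31 + 74)² = 43² = 1849)
(v(-190) + r)*(-6269 - 23393) = ((-28 - 27*(-190) - 7*(-190)²) + 1849)*(-6269 - 23393) = ((-28 + 5130 - 7*36100) + 1849)*(-29662) = ((-28 + 5130 - 252700) + 1849)*(-29662) = (-247598 + 1849)*(-29662) = -245749*(-29662) = 7289406838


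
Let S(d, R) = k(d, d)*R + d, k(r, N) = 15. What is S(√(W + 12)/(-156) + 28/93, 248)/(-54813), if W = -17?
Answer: -345988/5097609 + I*√5/8550828 ≈ -0.067873 + 2.615e-7*I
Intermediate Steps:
S(d, R) = d + 15*R (S(d, R) = 15*R + d = d + 15*R)
S(√(W + 12)/(-156) + 28/93, 248)/(-54813) = ((√(-17 + 12)/(-156) + 28/93) + 15*248)/(-54813) = ((√(-5)*(-1/156) + 28*(1/93)) + 3720)*(-1/54813) = (((I*√5)*(-1/156) + 28/93) + 3720)*(-1/54813) = ((-I*√5/156 + 28/93) + 3720)*(-1/54813) = ((28/93 - I*√5/156) + 3720)*(-1/54813) = (345988/93 - I*√5/156)*(-1/54813) = -345988/5097609 + I*√5/8550828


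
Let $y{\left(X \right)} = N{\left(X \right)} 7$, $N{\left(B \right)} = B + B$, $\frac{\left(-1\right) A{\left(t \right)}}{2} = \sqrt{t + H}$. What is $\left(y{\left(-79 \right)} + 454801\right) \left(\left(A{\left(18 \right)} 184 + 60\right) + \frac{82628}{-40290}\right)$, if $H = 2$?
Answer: $\frac{105927438254}{4029} - 333919520 \sqrt{5} \approx -7.2038 \cdot 10^{8}$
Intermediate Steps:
$A{\left(t \right)} = - 2 \sqrt{2 + t}$ ($A{\left(t \right)} = - 2 \sqrt{t + 2} = - 2 \sqrt{2 + t}$)
$N{\left(B \right)} = 2 B$
$y{\left(X \right)} = 14 X$ ($y{\left(X \right)} = 2 X 7 = 14 X$)
$\left(y{\left(-79 \right)} + 454801\right) \left(\left(A{\left(18 \right)} 184 + 60\right) + \frac{82628}{-40290}\right) = \left(14 \left(-79\right) + 454801\right) \left(\left(- 2 \sqrt{2 + 18} \cdot 184 + 60\right) + \frac{82628}{-40290}\right) = \left(-1106 + 454801\right) \left(\left(- 2 \sqrt{20} \cdot 184 + 60\right) + 82628 \left(- \frac{1}{40290}\right)\right) = 453695 \left(\left(- 2 \cdot 2 \sqrt{5} \cdot 184 + 60\right) - \frac{41314}{20145}\right) = 453695 \left(\left(- 4 \sqrt{5} \cdot 184 + 60\right) - \frac{41314}{20145}\right) = 453695 \left(\left(- 736 \sqrt{5} + 60\right) - \frac{41314}{20145}\right) = 453695 \left(\left(60 - 736 \sqrt{5}\right) - \frac{41314}{20145}\right) = 453695 \left(\frac{1167386}{20145} - 736 \sqrt{5}\right) = \frac{105927438254}{4029} - 333919520 \sqrt{5}$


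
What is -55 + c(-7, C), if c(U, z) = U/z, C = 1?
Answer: -62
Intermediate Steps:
-55 + c(-7, C) = -55 - 7/1 = -55 - 7*1 = -55 - 7 = -62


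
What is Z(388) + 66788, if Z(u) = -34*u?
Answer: 53596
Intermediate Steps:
Z(388) + 66788 = -34*388 + 66788 = -13192 + 66788 = 53596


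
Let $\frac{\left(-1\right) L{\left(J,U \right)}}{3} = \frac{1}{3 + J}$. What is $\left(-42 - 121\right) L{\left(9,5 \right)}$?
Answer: $\frac{163}{4} \approx 40.75$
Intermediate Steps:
$L{\left(J,U \right)} = - \frac{3}{3 + J}$
$\left(-42 - 121\right) L{\left(9,5 \right)} = \left(-42 - 121\right) \left(- \frac{3}{3 + 9}\right) = - 163 \left(- \frac{3}{12}\right) = - 163 \left(\left(-3\right) \frac{1}{12}\right) = \left(-163\right) \left(- \frac{1}{4}\right) = \frac{163}{4}$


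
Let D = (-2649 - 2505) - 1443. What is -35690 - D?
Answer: -29093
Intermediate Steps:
D = -6597 (D = -5154 - 1443 = -6597)
-35690 - D = -35690 - 1*(-6597) = -35690 + 6597 = -29093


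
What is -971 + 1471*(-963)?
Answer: -1417544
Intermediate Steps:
-971 + 1471*(-963) = -971 - 1416573 = -1417544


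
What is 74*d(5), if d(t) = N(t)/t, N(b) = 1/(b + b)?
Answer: 37/25 ≈ 1.4800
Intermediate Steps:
N(b) = 1/(2*b)
d(t) = 1/(2*t²) (d(t) = (1/(2*t))/t = 1/(2*t²))
74*d(5) = 74*((½)/5²) = 74*((½)*(1/25)) = 74*(1/50) = 37/25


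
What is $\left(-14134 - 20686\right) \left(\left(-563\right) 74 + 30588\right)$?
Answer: $385596680$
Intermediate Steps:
$\left(-14134 - 20686\right) \left(\left(-563\right) 74 + 30588\right) = - 34820 \left(-41662 + 30588\right) = \left(-34820\right) \left(-11074\right) = 385596680$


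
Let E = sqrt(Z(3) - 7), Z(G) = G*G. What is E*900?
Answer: 900*sqrt(2) ≈ 1272.8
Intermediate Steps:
Z(G) = G**2
E = sqrt(2) (E = sqrt(3**2 - 7) = sqrt(9 - 7) = sqrt(2) ≈ 1.4142)
E*900 = sqrt(2)*900 = 900*sqrt(2)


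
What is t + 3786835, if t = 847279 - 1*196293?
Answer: 4437821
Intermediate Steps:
t = 650986 (t = 847279 - 196293 = 650986)
t + 3786835 = 650986 + 3786835 = 4437821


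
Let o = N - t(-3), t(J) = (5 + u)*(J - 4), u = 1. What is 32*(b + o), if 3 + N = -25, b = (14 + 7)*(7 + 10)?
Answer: 11872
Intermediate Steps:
b = 357 (b = 21*17 = 357)
N = -28 (N = -3 - 25 = -28)
t(J) = -24 + 6*J (t(J) = (5 + 1)*(J - 4) = 6*(-4 + J) = -24 + 6*J)
o = 14 (o = -28 - (-24 + 6*(-3)) = -28 - (-24 - 18) = -28 - 1*(-42) = -28 + 42 = 14)
32*(b + o) = 32*(357 + 14) = 32*371 = 11872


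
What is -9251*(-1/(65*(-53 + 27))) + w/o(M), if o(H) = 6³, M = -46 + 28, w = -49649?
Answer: -42952513/182520 ≈ -235.33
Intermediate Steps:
M = -18
o(H) = 216
-9251*(-1/(65*(-53 + 27))) + w/o(M) = -9251*(-1/(65*(-53 + 27))) - 49649/216 = -9251/((-65*(-26))) - 49649*1/216 = -9251/1690 - 49649/216 = -42952513/182520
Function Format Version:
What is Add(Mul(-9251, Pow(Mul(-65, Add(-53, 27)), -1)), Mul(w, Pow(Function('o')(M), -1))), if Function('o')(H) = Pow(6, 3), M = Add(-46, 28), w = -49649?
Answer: Rational(-42952513, 182520) ≈ -235.33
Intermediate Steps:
M = -18
Function('o')(H) = 216
Add(Mul(-9251, Pow(Mul(-65, Add(-53, 27)), -1)), Mul(w, Pow(Function('o')(M), -1))) = Add(Mul(-9251, Pow(Mul(-65, Add(-53, 27)), -1)), Mul(-49649, Pow(216, -1))) = Add(Mul(-9251, Pow(Mul(-65, -26), -1)), Mul(-49649, Rational(1, 216))) = Add(Mul(-9251, Pow(1690, -1)), Rational(-49649, 216)) = Add(Mul(-9251, Rational(1, 1690)), Rational(-49649, 216)) = Add(Rational(-9251, 1690), Rational(-49649, 216)) = Rational(-42952513, 182520)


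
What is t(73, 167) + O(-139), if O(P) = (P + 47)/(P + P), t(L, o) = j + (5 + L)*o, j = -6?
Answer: 1809826/139 ≈ 13020.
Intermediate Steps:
t(L, o) = -6 + o*(5 + L) (t(L, o) = -6 + (5 + L)*o = -6 + o*(5 + L))
O(P) = (47 + P)/(2*P) (O(P) = (47 + P)/((2*P)) = (47 + P)*(1/(2*P)) = (47 + P)/(2*P))
t(73, 167) + O(-139) = (-6 + 5*167 + 73*167) + (½)*(47 - 139)/(-139) = (-6 + 835 + 12191) + (½)*(-1/139)*(-92) = 13020 + 46/139 = 1809826/139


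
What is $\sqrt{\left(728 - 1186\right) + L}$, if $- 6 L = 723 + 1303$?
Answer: $\frac{i \sqrt{7161}}{3} \approx 28.208 i$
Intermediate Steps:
$L = - \frac{1013}{3}$ ($L = - \frac{723 + 1303}{6} = \left(- \frac{1}{6}\right) 2026 = - \frac{1013}{3} \approx -337.67$)
$\sqrt{\left(728 - 1186\right) + L} = \sqrt{\left(728 - 1186\right) - \frac{1013}{3}} = \sqrt{-458 - \frac{1013}{3}} = \sqrt{- \frac{2387}{3}} = \frac{i \sqrt{7161}}{3}$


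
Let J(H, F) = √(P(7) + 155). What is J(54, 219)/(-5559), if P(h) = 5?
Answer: -4*√10/5559 ≈ -0.0022754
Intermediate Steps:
J(H, F) = 4*√10 (J(H, F) = √(5 + 155) = √160 = 4*√10)
J(54, 219)/(-5559) = (4*√10)/(-5559) = (4*√10)*(-1/5559) = -4*√10/5559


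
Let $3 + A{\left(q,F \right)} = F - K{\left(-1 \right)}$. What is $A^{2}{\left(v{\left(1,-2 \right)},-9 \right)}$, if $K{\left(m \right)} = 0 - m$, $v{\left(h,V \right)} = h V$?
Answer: $169$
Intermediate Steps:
$v{\left(h,V \right)} = V h$
$K{\left(m \right)} = - m$
$A{\left(q,F \right)} = -4 + F$ ($A{\left(q,F \right)} = -3 + \left(F - \left(-1\right) \left(-1\right)\right) = -3 + \left(F - 1\right) = -3 + \left(-1 + F\right) = -4 + F$)
$A^{2}{\left(v{\left(1,-2 \right)},-9 \right)} = \left(-4 - 9\right)^{2} = \left(-13\right)^{2} = 169$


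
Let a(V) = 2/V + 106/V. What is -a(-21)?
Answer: 36/7 ≈ 5.1429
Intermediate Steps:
a(V) = 108/V
-a(-21) = -108/(-21) = -108*(-1)/21 = -1*(-36/7) = 36/7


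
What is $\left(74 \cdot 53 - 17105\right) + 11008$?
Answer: $-2175$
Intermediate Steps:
$\left(74 \cdot 53 - 17105\right) + 11008 = \left(3922 - 17105\right) + 11008 = -13183 + 11008 = -2175$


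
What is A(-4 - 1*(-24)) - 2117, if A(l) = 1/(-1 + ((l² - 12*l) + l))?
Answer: -378942/179 ≈ -2117.0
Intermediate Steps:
A(l) = 1/(-1 + l² - 11*l) (A(l) = 1/(-1 + (l² - 11*l)) = 1/(-1 + l² - 11*l))
A(-4 - 1*(-24)) - 2117 = 1/(-1 + (-4 - 1*(-24))² - 11*(-4 - 1*(-24))) - 2117 = 1/(-1 + (-4 + 24)² - 11*(-4 + 24)) - 2117 = 1/(-1 + 20² - 11*20) - 2117 = 1/(-1 + 400 - 220) - 2117 = 1/179 - 2117 = -378942/179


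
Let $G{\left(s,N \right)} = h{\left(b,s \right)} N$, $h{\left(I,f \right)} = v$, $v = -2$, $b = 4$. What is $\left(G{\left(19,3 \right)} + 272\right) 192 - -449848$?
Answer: $500920$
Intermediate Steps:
$h{\left(I,f \right)} = -2$
$G{\left(s,N \right)} = - 2 N$
$\left(G{\left(19,3 \right)} + 272\right) 192 - -449848 = \left(\left(-2\right) 3 + 272\right) 192 - -449848 = \left(-6 + 272\right) 192 + 449848 = 266 \cdot 192 + 449848 = 51072 + 449848 = 500920$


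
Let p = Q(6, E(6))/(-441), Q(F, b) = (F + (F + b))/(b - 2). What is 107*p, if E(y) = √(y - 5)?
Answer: 1391/441 ≈ 3.1542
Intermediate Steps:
E(y) = √(-5 + y)
Q(F, b) = (b + 2*F)/(-2 + b)
p = 13/441 (p = ((√(-5 + 6) + 2*6)/(-2 + √(-5 + 6)))/(-441) = ((√1 + 12)/(-2 + √1))*(-1/441) = ((1 + 12)/(-2 + 1))*(-1/441) = (13/(-1))*(-1/441) = -1*13*(-1/441) = -13*(-1/441) = 13/441 ≈ 0.029478)
107*p = 107*(13/441) = 1391/441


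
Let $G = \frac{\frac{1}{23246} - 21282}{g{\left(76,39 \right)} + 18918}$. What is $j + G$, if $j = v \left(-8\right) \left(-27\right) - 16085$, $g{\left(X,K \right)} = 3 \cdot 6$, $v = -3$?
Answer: $- \frac{7366131343019}{440186256} \approx -16734.0$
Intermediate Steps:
$g{\left(X,K \right)} = 18$
$j = -16733$ ($j = \left(-3\right) \left(-8\right) \left(-27\right) - 16085 = 24 \left(-27\right) - 16085 = -648 - 16085 = -16733$)
$G = - \frac{494721371}{440186256}$ ($G = \frac{\frac{1}{23246} - 21282}{18 + 18918} = \frac{\frac{1}{23246} - 21282}{18936} = \left(- \frac{494721371}{23246}\right) \frac{1}{18936} = - \frac{494721371}{440186256} \approx -1.1239$)
$j + G = -16733 - \frac{494721371}{440186256} = - \frac{7366131343019}{440186256}$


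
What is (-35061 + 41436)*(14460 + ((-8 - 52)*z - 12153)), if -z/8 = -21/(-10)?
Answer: 21133125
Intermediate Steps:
z = -84/5 (z = -(-168)/(-10) = -(-168)*(-1)/10 = -8*21/10 = -84/5 ≈ -16.800)
(-35061 + 41436)*(14460 + ((-8 - 52)*z - 12153)) = (-35061 + 41436)*(14460 + ((-8 - 52)*(-84/5) - 12153)) = 6375*(14460 + (-60*(-84/5) - 12153)) = 6375*(14460 + (1008 - 12153)) = 6375*(14460 - 11145) = 6375*3315 = 21133125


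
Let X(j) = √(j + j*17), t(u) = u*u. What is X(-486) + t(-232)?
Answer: 53824 + 54*I*√3 ≈ 53824.0 + 93.531*I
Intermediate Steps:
t(u) = u²
X(j) = 3*√2*√j (X(j) = √(j + 17*j) = √(18*j) = 3*√2*√j)
X(-486) + t(-232) = 3*√2*√(-486) + (-232)² = 3*√2*(9*I*√6) + 53824 = 54*I*√3 + 53824 = 53824 + 54*I*√3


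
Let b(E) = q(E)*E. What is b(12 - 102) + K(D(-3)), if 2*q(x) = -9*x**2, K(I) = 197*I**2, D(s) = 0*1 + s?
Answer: 3282273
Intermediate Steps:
D(s) = s (D(s) = 0 + s = s)
q(x) = -9*x**2/2 (q(x) = (-9*x**2)/2 = -9*x**2/2)
b(E) = -9*E**3/2 (b(E) = (-9*E**2/2)*E = -9*E**3/2)
b(12 - 102) + K(D(-3)) = -9*(12 - 102)**3/2 + 197*(-3)**2 = -9/2*(-90)**3 + 197*9 = -9/2*(-729000) + 1773 = 3280500 + 1773 = 3282273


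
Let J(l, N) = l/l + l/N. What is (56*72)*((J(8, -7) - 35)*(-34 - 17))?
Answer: 7226496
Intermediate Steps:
J(l, N) = 1 + l/N
(56*72)*((J(8, -7) - 35)*(-34 - 17)) = (56*72)*(((-7 + 8)/(-7) - 35)*(-34 - 17)) = 4032*((-1/7*1 - 35)*(-51)) = 4032*((-1/7 - 35)*(-51)) = 4032*(-246/7*(-51)) = 4032*(12546/7) = 7226496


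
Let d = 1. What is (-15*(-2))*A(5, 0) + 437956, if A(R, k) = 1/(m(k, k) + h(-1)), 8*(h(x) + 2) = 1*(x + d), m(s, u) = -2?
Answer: 875897/2 ≈ 4.3795e+5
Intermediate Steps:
h(x) = -15/8 + x/8 (h(x) = -2 + (1*(x + 1))/8 = -2 + (1*(1 + x))/8 = -2 + (1 + x)/8 = -2 + (1/8 + x/8) = -15/8 + x/8)
A(R, k) = -1/4 (A(R, k) = 1/(-2 + (-15/8 + (1/8)*(-1))) = 1/(-2 + (-15/8 - 1/8)) = 1/(-2 - 2) = 1/(-4) = -1/4)
(-15*(-2))*A(5, 0) + 437956 = -15*(-2)*(-1/4) + 437956 = 30*(-1/4) + 437956 = -15/2 + 437956 = 875897/2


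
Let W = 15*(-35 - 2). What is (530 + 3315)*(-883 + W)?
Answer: -5529110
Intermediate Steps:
W = -555 (W = 15*(-37) = -555)
(530 + 3315)*(-883 + W) = (530 + 3315)*(-883 - 555) = 3845*(-1438) = -5529110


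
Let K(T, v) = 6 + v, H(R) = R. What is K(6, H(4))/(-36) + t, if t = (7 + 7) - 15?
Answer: -23/18 ≈ -1.2778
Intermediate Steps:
t = -1 (t = 14 - 15 = -1)
K(6, H(4))/(-36) + t = (6 + 4)/(-36) - 1 = -1/36*10 - 1 = -5/18 - 1 = -23/18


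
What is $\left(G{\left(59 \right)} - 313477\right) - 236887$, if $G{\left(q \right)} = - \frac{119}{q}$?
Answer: $- \frac{32471595}{59} \approx -5.5037 \cdot 10^{5}$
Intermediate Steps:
$\left(G{\left(59 \right)} - 313477\right) - 236887 = \left(- \frac{119}{59} - 313477\right) - 236887 = - \frac{18495262}{59} - 236887 = - \frac{32471595}{59}$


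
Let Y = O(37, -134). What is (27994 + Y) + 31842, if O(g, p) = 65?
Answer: 59901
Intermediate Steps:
Y = 65
(27994 + Y) + 31842 = (27994 + 65) + 31842 = 28059 + 31842 = 59901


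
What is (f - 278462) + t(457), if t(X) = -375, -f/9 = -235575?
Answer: 1841338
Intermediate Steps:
f = 2120175 (f = -9*(-235575) = 2120175)
(f - 278462) + t(457) = (2120175 - 278462) - 375 = 1841713 - 375 = 1841338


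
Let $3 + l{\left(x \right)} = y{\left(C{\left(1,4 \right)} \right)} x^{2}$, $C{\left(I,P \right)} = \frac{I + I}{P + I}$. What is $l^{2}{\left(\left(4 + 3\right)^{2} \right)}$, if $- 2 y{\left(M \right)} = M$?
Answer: $\frac{5837056}{25} \approx 2.3348 \cdot 10^{5}$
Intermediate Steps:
$C{\left(I,P \right)} = \frac{2 I}{I + P}$
$y{\left(M \right)} = - \frac{M}{2}$
$l{\left(x \right)} = -3 - \frac{x^{2}}{5}$ ($l{\left(x \right)} = -3 + - \frac{2 \cdot 1 \frac{1}{1 + 4}}{2} x^{2} = -3 + - \frac{2 \cdot 1 \cdot \frac{1}{5}}{2} x^{2} = -3 + \left(- \frac{1}{2}\right) \frac{2}{5} x^{2} = -3 - \frac{x^{2}}{5}$)
$l^{2}{\left(\left(4 + 3\right)^{2} \right)} = \left(-3 - \frac{\left(\left(4 + 3\right)^{2}\right)^{2}}{5}\right)^{2} = \left(-3 - \frac{\left(7^{2}\right)^{2}}{5}\right)^{2} = \left(-3 - \frac{49^{2}}{5}\right)^{2} = \left(-3 - \frac{2401}{5}\right)^{2} = \left(- \frac{2416}{5}\right)^{2} = \frac{5837056}{25}$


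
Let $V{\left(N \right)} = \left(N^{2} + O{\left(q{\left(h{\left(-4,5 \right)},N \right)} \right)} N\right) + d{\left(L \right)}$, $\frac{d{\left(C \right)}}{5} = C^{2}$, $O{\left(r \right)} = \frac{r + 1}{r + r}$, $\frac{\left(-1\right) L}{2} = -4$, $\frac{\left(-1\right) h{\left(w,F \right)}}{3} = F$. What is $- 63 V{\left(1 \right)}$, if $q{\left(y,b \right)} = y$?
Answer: $- \frac{101262}{5} \approx -20252.0$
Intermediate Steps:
$h{\left(w,F \right)} = - 3 F$
$L = 8$ ($L = \left(-2\right) \left(-4\right) = 8$)
$O{\left(r \right)} = \frac{1 + r}{2 r}$
$d{\left(C \right)} = 5 C^{2}$
$V{\left(N \right)} = 320 + N^{2} + \frac{7 N}{15}$ ($V{\left(N \right)} = \left(N^{2} + \frac{1 - 15}{2 \left(\left(-3\right) 5\right)} N\right) + 5 \cdot 8^{2} = \left(N^{2} + \frac{1 - 15}{2 \left(-15\right)} N\right) + 5 \cdot 64 = \left(N^{2} + \frac{1}{2} \left(- \frac{1}{15}\right) \left(-14\right) N\right) + 320 = \left(N^{2} + \frac{7 N}{15}\right) + 320 = 320 + N^{2} + \frac{7 N}{15}$)
$- 63 V{\left(1 \right)} = - 63 \left(320 + 1^{2} + \frac{7}{15} \cdot 1\right) = - 63 \left(320 + 1 + \frac{7}{15}\right) = \left(-63\right) \frac{4822}{15} = - \frac{101262}{5}$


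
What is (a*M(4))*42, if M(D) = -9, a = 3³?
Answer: -10206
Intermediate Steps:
a = 27
(a*M(4))*42 = (27*(-9))*42 = -243*42 = -10206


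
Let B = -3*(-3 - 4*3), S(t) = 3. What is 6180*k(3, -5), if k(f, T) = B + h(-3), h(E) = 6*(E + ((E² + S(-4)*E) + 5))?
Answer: 352260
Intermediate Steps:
B = 45 (B = -3*(-3 - 12) = -3*(-15) = 45)
h(E) = 30 + 6*E² + 24*E (h(E) = 6*(E + ((E² + 3*E) + 5)) = 6*(E + (5 + E² + 3*E)) = 6*(5 + E² + 4*E) = 30 + 6*E² + 24*E)
k(f, T) = 57 (k(f, T) = 45 + (30 + 6*(-3)² + 24*(-3)) = 45 + (30 + 6*9 - 72) = 45 + (30 + 54 - 72) = 45 + 12 = 57)
6180*k(3, -5) = 6180*57 = 352260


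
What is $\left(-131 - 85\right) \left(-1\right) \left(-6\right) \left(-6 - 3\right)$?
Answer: $11664$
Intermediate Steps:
$\left(-131 - 85\right) \left(-1\right) \left(-6\right) \left(-6 - 3\right) = - 216 \cdot 6 \left(-9\right) = \left(-216\right) \left(-54\right) = 11664$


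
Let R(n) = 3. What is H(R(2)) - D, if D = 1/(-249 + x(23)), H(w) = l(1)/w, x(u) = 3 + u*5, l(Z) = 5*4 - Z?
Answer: 2492/393 ≈ 6.3410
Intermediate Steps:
l(Z) = 20 - Z
x(u) = 3 + 5*u
H(w) = 19/w (H(w) = (20 - 1*1)/w = (20 - 1)/w = 19/w)
D = -1/131 (D = 1/(-249 + (3 + 5*23)) = 1/(-249 + (3 + 115)) = 1/(-249 + 118) = 1/(-131) = -1/131 ≈ -0.0076336)
H(R(2)) - D = 19/3 - 1*(-1/131) = 19*(⅓) + 1/131 = 19/3 + 1/131 = 2492/393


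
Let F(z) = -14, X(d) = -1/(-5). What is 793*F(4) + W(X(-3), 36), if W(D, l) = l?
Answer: -11066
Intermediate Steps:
X(d) = ⅕ (X(d) = -1*(-⅕) = ⅕)
793*F(4) + W(X(-3), 36) = 793*(-14) + 36 = -11102 + 36 = -11066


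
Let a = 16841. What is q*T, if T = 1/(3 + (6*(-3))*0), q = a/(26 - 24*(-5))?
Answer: 16841/438 ≈ 38.450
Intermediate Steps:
q = 16841/146 (q = 16841/(26 - 24*(-5)) = 16841/(26 + 120) = 16841/146 ≈ 115.35)
T = 1/3 (T = 1/(3 - 18*0) = 1/(3 + 0) = 1/3 ≈ 0.33333)
q*T = (16841/146)*(1/3) = 16841/438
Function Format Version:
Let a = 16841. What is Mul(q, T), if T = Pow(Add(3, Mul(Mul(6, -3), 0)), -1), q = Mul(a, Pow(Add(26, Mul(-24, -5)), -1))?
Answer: Rational(16841, 438) ≈ 38.450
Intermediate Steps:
q = Rational(16841, 146) (q = Mul(16841, Pow(Add(26, Mul(-24, -5)), -1)) = Mul(16841, Pow(Add(26, 120), -1)) = Mul(16841, Pow(146, -1)) = Mul(16841, Rational(1, 146)) = Rational(16841, 146) ≈ 115.35)
T = Rational(1, 3) (T = Pow(Add(3, Mul(-18, 0)), -1) = Pow(Add(3, 0), -1) = Pow(3, -1) = Rational(1, 3) ≈ 0.33333)
Mul(q, T) = Mul(Rational(16841, 146), Rational(1, 3)) = Rational(16841, 438)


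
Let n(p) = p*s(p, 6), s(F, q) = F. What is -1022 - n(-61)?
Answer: -4743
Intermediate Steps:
n(p) = p**2 (n(p) = p*p = p**2)
-1022 - n(-61) = -1022 - 1*(-61)**2 = -1022 - 1*3721 = -1022 - 3721 = -4743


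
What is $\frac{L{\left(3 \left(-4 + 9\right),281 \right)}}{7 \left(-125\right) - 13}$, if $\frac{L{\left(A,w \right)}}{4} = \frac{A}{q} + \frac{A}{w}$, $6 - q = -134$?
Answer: $- \frac{421}{582232} \approx -0.00072308$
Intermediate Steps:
$q = 140$ ($q = 6 - -134 = 6 + 134 = 140$)
$L{\left(A,w \right)} = \frac{A}{35} + \frac{4 A}{w}$ ($L{\left(A,w \right)} = 4 \left(\frac{A}{140} + \frac{A}{w}\right) = \frac{A}{35} + \frac{4 A}{w}$)
$\frac{L{\left(3 \left(-4 + 9\right),281 \right)}}{7 \left(-125\right) - 13} = \frac{\frac{1}{35} \cdot 3 \left(-4 + 9\right) \frac{1}{281} \left(140 + 281\right)}{7 \left(-125\right) - 13} = \frac{\frac{1}{35} \cdot 3 \cdot 5 \cdot \frac{1}{281} \cdot 421}{-875 - 13} = \frac{\frac{1}{35} \cdot 15 \cdot \frac{1}{281} \cdot 421}{-888} = \frac{1263}{1967} \left(- \frac{1}{888}\right) = - \frac{421}{582232}$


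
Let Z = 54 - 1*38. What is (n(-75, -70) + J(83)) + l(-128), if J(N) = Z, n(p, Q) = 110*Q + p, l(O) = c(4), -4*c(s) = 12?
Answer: -7762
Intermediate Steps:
c(s) = -3 (c(s) = -¼*12 = -3)
Z = 16 (Z = 54 - 38 = 16)
l(O) = -3
n(p, Q) = p + 110*Q
J(N) = 16
(n(-75, -70) + J(83)) + l(-128) = ((-75 + 110*(-70)) + 16) - 3 = ((-75 - 7700) + 16) - 3 = (-7775 + 16) - 3 = -7759 - 3 = -7762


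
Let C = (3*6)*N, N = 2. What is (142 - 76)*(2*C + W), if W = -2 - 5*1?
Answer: 4290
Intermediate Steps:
W = -7 (W = -2 - 5 = -7)
C = 36 (C = (3*6)*2 = 18*2 = 36)
(142 - 76)*(2*C + W) = (142 - 76)*(2*36 - 7) = 66*(72 - 7) = 66*65 = 4290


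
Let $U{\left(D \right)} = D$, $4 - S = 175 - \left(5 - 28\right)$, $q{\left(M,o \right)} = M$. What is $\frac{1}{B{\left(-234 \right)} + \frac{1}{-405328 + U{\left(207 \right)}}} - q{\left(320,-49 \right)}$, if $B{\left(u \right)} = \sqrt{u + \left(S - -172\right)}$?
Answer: $- \frac{13444958178996161}{42015494308097} - \frac{2625968394256 i}{42015494308097} \approx -320.0 - 0.0625 i$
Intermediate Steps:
$S = -194$ ($S = 4 - \left(175 - \left(5 - 28\right)\right) = 4 - \left(175 - -23\right) = 4 - \left(175 + 23\right) = 4 - 198 = -194$)
$B{\left(u \right)} = \sqrt{-22 + u}$ ($B{\left(u \right)} = \sqrt{u - 22} = \sqrt{-22 + u}$)
$\frac{1}{B{\left(-234 \right)} + \frac{1}{-405328 + U{\left(207 \right)}}} - q{\left(320,-49 \right)} = \frac{1}{\sqrt{-22 - 234} + \frac{1}{-405328 + 207}} - 320 = \frac{1}{\sqrt{-256} + \frac{1}{-405121}} - 320 = \frac{1}{16 i - \frac{1}{405121}} - 320 = \frac{1}{- \frac{1}{405121} + 16 i} - 320 = \frac{164123024641 \left(- \frac{1}{405121} - 16 i\right)}{42015494308097} - 320 = -320 + \frac{164123024641 \left(- \frac{1}{405121} - 16 i\right)}{42015494308097}$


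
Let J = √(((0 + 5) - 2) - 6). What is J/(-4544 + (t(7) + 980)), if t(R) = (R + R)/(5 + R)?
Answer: -6*I*√3/21377 ≈ -0.00048614*I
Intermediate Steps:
t(R) = 2*R/(5 + R) (t(R) = (2*R)/(5 + R) = 2*R/(5 + R))
J = I*√3 (J = √((5 - 2) - 6) = √(3 - 6) = √(-3) = I*√3 ≈ 1.732*I)
J/(-4544 + (t(7) + 980)) = (I*√3)/(-4544 + (2*7/(5 + 7) + 980)) = (I*√3)/(-4544 + (2*7/12 + 980)) = (I*√3)/(-4544 + (2*7*(1/12) + 980)) = (I*√3)/(-4544 + (7/6 + 980)) = (I*√3)/(-4544 + 5887/6) = (I*√3)/(-21377/6) = (I*√3)*(-6/21377) = -6*I*√3/21377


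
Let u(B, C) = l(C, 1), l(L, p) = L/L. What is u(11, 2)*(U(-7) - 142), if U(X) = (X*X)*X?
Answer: -485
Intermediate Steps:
l(L, p) = 1
u(B, C) = 1
U(X) = X**3 (U(X) = X**2*X = X**3)
u(11, 2)*(U(-7) - 142) = 1*((-7)**3 - 142) = 1*(-343 - 142) = 1*(-485) = -485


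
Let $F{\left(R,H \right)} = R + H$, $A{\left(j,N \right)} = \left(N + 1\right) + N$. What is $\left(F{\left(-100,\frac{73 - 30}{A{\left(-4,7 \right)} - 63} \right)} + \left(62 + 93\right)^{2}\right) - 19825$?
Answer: $\frac{196757}{48} \approx 4099.1$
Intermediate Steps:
$A{\left(j,N \right)} = 1 + 2 N$ ($A{\left(j,N \right)} = \left(1 + N\right) + N = 1 + 2 N$)
$F{\left(R,H \right)} = H + R$
$\left(F{\left(-100,\frac{73 - 30}{A{\left(-4,7 \right)} - 63} \right)} + \left(62 + 93\right)^{2}\right) - 19825 = \left(\left(\frac{73 - 30}{\left(1 + 2 \cdot 7\right) - 63} - 100\right) + \left(62 + 93\right)^{2}\right) - 19825 = \left(\left(\frac{43}{\left(1 + 14\right) - 63} - 100\right) + 155^{2}\right) - 19825 = \left(\left(\frac{43}{15 - 63} - 100\right) + 24025\right) - 19825 = \left(\left(\frac{43}{-48} - 100\right) + 24025\right) - 19825 = \left(\left(43 \left(- \frac{1}{48}\right) - 100\right) + 24025\right) - 19825 = \left(\left(- \frac{43}{48} - 100\right) + 24025\right) - 19825 = \left(- \frac{4843}{48} + 24025\right) - 19825 = \frac{1148357}{48} - 19825 = \frac{196757}{48}$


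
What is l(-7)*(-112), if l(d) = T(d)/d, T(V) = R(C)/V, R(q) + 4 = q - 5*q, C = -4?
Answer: -192/7 ≈ -27.429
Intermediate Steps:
R(q) = -4 - 4*q (R(q) = -4 + (q - 5*q) = -4 - 4*q)
T(V) = 12/V (T(V) = (-4 - 4*(-4))/V = (-4 + 16)/V = 12/V)
l(d) = 12/d**2 (l(d) = (12/d)/d = 12/d**2)
l(-7)*(-112) = (12/(-7)**2)*(-112) = (12*(1/49))*(-112) = (12/49)*(-112) = -192/7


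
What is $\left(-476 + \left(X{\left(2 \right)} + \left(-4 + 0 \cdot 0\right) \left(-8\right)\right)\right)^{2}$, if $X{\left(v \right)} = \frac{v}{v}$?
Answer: $196249$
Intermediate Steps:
$X{\left(v \right)} = 1$
$\left(-476 + \left(X{\left(2 \right)} + \left(-4 + 0 \cdot 0\right) \left(-8\right)\right)\right)^{2} = \left(-476 + \left(1 + \left(-4 + 0 \cdot 0\right) \left(-8\right)\right)\right)^{2} = \left(-476 + \left(1 + \left(-4 + 0\right) \left(-8\right)\right)\right)^{2} = \left(-476 + \left(1 - -32\right)\right)^{2} = \left(-476 + \left(1 + 32\right)\right)^{2} = \left(-476 + 33\right)^{2} = \left(-443\right)^{2} = 196249$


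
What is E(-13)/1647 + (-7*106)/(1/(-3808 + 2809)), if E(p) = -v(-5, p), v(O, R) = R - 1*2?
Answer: 406950647/549 ≈ 7.4126e+5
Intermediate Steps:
v(O, R) = -2 + R (v(O, R) = R - 2 = -2 + R)
E(p) = 2 - p (E(p) = -(-2 + p) = 2 - p)
E(-13)/1647 + (-7*106)/(1/(-3808 + 2809)) = (2 - 1*(-13))/1647 + (-7*106)/(1/(-3808 + 2809)) = (2 + 13)*(1/1647) - 742/(1/(-999)) = 15*(1/1647) - 742/(-1/999) = 5/549 - 742*(-999) = 5/549 + 741258 = 406950647/549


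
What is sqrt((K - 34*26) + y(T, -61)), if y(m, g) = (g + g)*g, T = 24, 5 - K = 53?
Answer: sqrt(6510) ≈ 80.685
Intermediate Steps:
K = -48 (K = 5 - 1*53 = 5 - 53 = -48)
y(m, g) = 2*g**2 (y(m, g) = (2*g)*g = 2*g**2)
sqrt((K - 34*26) + y(T, -61)) = sqrt((-48 - 34*26) + 2*(-61)**2) = sqrt((-48 - 884) + 2*3721) = sqrt(-932 + 7442) = sqrt(6510)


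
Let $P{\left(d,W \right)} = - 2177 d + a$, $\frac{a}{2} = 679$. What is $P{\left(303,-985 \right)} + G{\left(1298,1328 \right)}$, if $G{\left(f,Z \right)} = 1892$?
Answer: $-656381$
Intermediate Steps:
$a = 1358$ ($a = 2 \cdot 679 = 1358$)
$P{\left(d,W \right)} = 1358 - 2177 d$ ($P{\left(d,W \right)} = - 2177 d + 1358 = 1358 - 2177 d$)
$P{\left(303,-985 \right)} + G{\left(1298,1328 \right)} = \left(1358 - 659631\right) + 1892 = -658273 + 1892 = -656381$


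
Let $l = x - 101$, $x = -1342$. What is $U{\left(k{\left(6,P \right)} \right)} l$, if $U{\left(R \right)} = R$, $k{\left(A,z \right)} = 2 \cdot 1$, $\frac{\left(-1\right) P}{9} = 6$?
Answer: $-2886$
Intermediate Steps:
$P = -54$ ($P = \left(-9\right) 6 = -54$)
$k{\left(A,z \right)} = 2$
$l = -1443$ ($l = -1342 - 101 = -1443$)
$U{\left(k{\left(6,P \right)} \right)} l = 2 \left(-1443\right) = -2886$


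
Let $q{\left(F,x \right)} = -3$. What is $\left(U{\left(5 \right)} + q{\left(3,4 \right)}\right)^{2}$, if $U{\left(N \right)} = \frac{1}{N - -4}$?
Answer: $\frac{676}{81} \approx 8.3457$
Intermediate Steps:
$U{\left(N \right)} = \frac{1}{4 + N}$ ($U{\left(N \right)} = \frac{1}{N + 4} = \frac{1}{4 + N}$)
$\left(U{\left(5 \right)} + q{\left(3,4 \right)}\right)^{2} = \left(\frac{1}{4 + 5} - 3\right)^{2} = \left(\frac{1}{9} - 3\right)^{2} = \left(- \frac{26}{9}\right)^{2} = \frac{676}{81}$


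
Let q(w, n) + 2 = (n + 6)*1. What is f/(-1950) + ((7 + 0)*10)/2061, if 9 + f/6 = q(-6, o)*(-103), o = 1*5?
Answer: 150142/51525 ≈ 2.9140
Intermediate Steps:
o = 5
q(w, n) = 4 + n (q(w, n) = -2 + (n + 6)*1 = -2 + (6 + n)*1 = -2 + (6 + n) = 4 + n)
f = -5616 (f = -54 + 6*((4 + 5)*(-103)) = -54 + 6*(9*(-103)) = -54 + 6*(-927) = -54 - 5562 = -5616)
f/(-1950) + ((7 + 0)*10)/2061 = -5616/(-1950) + ((7 + 0)*10)/2061 = -5616*(-1/1950) + (7*10)*(1/2061) = 72/25 + 70*(1/2061) = 72/25 + 70/2061 = 150142/51525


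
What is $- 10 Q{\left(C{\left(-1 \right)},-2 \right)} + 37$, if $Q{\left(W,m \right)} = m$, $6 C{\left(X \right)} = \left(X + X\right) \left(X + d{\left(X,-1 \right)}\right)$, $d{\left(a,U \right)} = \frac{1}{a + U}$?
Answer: $57$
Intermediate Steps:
$d{\left(a,U \right)} = \frac{1}{U + a}$
$C{\left(X \right)} = \frac{X \left(X + \frac{1}{-1 + X}\right)}{3}$ ($C{\left(X \right)} = \frac{\left(X + X\right) \left(X + \frac{1}{-1 + X}\right)}{6} = \frac{2 X \left(X + \frac{1}{-1 + X}\right)}{6} = \frac{X \left(X + \frac{1}{-1 + X}\right)}{3}$)
$- 10 Q{\left(C{\left(-1 \right)},-2 \right)} + 37 = \left(-10\right) \left(-2\right) + 37 = 20 + 37 = 57$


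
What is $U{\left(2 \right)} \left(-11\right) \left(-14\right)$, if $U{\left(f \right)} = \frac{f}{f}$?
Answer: $154$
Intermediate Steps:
$U{\left(f \right)} = 1$
$U{\left(2 \right)} \left(-11\right) \left(-14\right) = 1 \left(-11\right) \left(-14\right) = \left(-11\right) \left(-14\right) = 154$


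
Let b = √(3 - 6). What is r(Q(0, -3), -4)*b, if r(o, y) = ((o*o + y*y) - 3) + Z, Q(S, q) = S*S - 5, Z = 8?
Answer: 46*I*√3 ≈ 79.674*I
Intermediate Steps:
Q(S, q) = -5 + S² (Q(S, q) = S² - 5 = -5 + S²)
b = I*√3 (b = √(-3) = I*√3 ≈ 1.732*I)
r(o, y) = 5 + o² + y² (r(o, y) = ((o*o + y*y) - 3) + 8 = ((o² + y²) - 3) + 8 = (-3 + o² + y²) + 8 = 5 + o² + y²)
r(Q(0, -3), -4)*b = (5 + (-5 + 0²)² + (-4)²)*(I*√3) = (5 + (-5 + 0)² + 16)*(I*√3) = (5 + (-5)² + 16)*(I*√3) = (5 + 25 + 16)*(I*√3) = 46*(I*√3) = 46*I*√3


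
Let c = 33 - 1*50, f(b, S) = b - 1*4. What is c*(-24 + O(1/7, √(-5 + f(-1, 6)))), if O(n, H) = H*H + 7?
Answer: 459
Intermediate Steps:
f(b, S) = -4 + b (f(b, S) = b - 4 = -4 + b)
c = -17 (c = 33 - 50 = -17)
O(n, H) = 7 + H² (O(n, H) = H² + 7 = 7 + H²)
c*(-24 + O(1/7, √(-5 + f(-1, 6)))) = -17*(-24 + (7 + (√(-5 + (-4 - 1)))²)) = -17*(-24 + (7 + (√(-5 - 5))²)) = -17*(-24 + (7 + (√(-10))²)) = -17*(-24 + (7 + (I*√10)²)) = -17*(-24 + (7 - 10)) = -17*(-24 - 3) = -17*(-27) = 459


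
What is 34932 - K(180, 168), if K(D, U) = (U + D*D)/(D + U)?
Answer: 1010314/29 ≈ 34838.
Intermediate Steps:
K(D, U) = (U + D**2)/(D + U)
34932 - K(180, 168) = 34932 - (168 + 180**2)/(180 + 168) = 34932 - (168 + 32400)/348 = 34932 - 32568/348 = 34932 - 1*2714/29 = 34932 - 2714/29 = 1010314/29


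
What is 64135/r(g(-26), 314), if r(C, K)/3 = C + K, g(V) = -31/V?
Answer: 333502/4917 ≈ 67.826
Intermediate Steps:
r(C, K) = 3*C + 3*K (r(C, K) = 3*(C + K) = 3*C + 3*K)
64135/r(g(-26), 314) = 64135/(3*(-31/(-26)) + 3*314) = 64135/(3*(-31*(-1/26)) + 942) = 64135/(3*(31/26) + 942) = 64135/(93/26 + 942) = 64135/(24585/26) = 64135*(26/24585) = 333502/4917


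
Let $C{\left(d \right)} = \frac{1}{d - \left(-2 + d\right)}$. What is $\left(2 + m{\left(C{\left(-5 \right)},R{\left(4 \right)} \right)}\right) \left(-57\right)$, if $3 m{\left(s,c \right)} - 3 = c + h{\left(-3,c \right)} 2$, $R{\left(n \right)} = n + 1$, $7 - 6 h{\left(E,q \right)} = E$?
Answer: $- \frac{988}{3} \approx -329.33$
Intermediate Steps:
$h{\left(E,q \right)} = \frac{7}{6} - \frac{E}{6}$
$C{\left(d \right)} = \frac{1}{2}$
$R{\left(n \right)} = 1 + n$
$m{\left(s,c \right)} = \frac{19}{9} + \frac{c}{3}$ ($m{\left(s,c \right)} = 1 + \frac{c + \left(\frac{7}{6} - - \frac{1}{2}\right) 2}{3} = 1 + \frac{c + \left(\frac{7}{6} + \frac{1}{2}\right) 2}{3} = 1 + \frac{c + \frac{5}{3} \cdot 2}{3} = 1 + \frac{c + \frac{10}{3}}{3} = 1 + \frac{\frac{10}{3} + c}{3} = 1 + \left(\frac{10}{9} + \frac{c}{3}\right) = \frac{19}{9} + \frac{c}{3}$)
$\left(2 + m{\left(C{\left(-5 \right)},R{\left(4 \right)} \right)}\right) \left(-57\right) = \left(2 + \left(\frac{19}{9} + \frac{1 + 4}{3}\right)\right) \left(-57\right) = \left(2 + \left(\frac{19}{9} + \frac{1}{3} \cdot 5\right)\right) \left(-57\right) = \left(2 + \left(\frac{19}{9} + \frac{5}{3}\right)\right) \left(-57\right) = \left(2 + \frac{34}{9}\right) \left(-57\right) = \frac{52}{9} \left(-57\right) = - \frac{988}{3}$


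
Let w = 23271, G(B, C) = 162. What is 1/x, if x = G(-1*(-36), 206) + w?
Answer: 1/23433 ≈ 4.2675e-5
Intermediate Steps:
x = 23433 (x = 162 + 23271 = 23433)
1/x = 1/23433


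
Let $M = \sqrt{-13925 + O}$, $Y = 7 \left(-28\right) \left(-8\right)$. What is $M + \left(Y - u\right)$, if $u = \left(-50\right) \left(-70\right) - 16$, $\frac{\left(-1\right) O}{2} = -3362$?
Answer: $-1916 + i \sqrt{7201} \approx -1916.0 + 84.859 i$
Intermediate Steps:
$O = 6724$ ($O = \left(-2\right) \left(-3362\right) = 6724$)
$u = 3484$ ($u = 3500 - 16 = 3484$)
$Y = 1568$ ($Y = \left(-196\right) \left(-8\right) = 1568$)
$M = i \sqrt{7201}$ ($M = \sqrt{-13925 + 6724} = \sqrt{-7201} = i \sqrt{7201} \approx 84.859 i$)
$M + \left(Y - u\right) = i \sqrt{7201} + \left(1568 - 3484\right) = i \sqrt{7201} - 1916 = -1916 + i \sqrt{7201}$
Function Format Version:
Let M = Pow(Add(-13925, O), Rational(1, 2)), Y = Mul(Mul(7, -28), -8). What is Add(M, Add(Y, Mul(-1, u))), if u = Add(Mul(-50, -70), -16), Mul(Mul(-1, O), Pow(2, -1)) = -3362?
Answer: Add(-1916, Mul(I, Pow(7201, Rational(1, 2)))) ≈ Add(-1916.0, Mul(84.859, I))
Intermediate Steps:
O = 6724 (O = Mul(-2, -3362) = 6724)
u = 3484 (u = Add(3500, -16) = 3484)
Y = 1568 (Y = Mul(-196, -8) = 1568)
M = Mul(I, Pow(7201, Rational(1, 2))) (M = Pow(Add(-13925, 6724), Rational(1, 2)) = Pow(-7201, Rational(1, 2)) = Mul(I, Pow(7201, Rational(1, 2))) ≈ Mul(84.859, I))
Add(M, Add(Y, Mul(-1, u))) = Add(Mul(I, Pow(7201, Rational(1, 2))), Add(1568, Mul(-1, 3484))) = Add(Mul(I, Pow(7201, Rational(1, 2))), Add(1568, -3484)) = Add(Mul(I, Pow(7201, Rational(1, 2))), -1916) = Add(-1916, Mul(I, Pow(7201, Rational(1, 2))))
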